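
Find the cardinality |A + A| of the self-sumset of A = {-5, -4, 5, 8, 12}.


A + A = {a + a' : a, a' ∈ A}; |A| = 5.
General bounds: 2|A| - 1 ≤ |A + A| ≤ |A|(|A|+1)/2, i.e. 9 ≤ |A + A| ≤ 15.
Lower bound 2|A|-1 is attained iff A is an arithmetic progression.
Enumerate sums a + a' for a ≤ a' (symmetric, so this suffices):
a = -5: -5+-5=-10, -5+-4=-9, -5+5=0, -5+8=3, -5+12=7
a = -4: -4+-4=-8, -4+5=1, -4+8=4, -4+12=8
a = 5: 5+5=10, 5+8=13, 5+12=17
a = 8: 8+8=16, 8+12=20
a = 12: 12+12=24
Distinct sums: {-10, -9, -8, 0, 1, 3, 4, 7, 8, 10, 13, 16, 17, 20, 24}
|A + A| = 15

|A + A| = 15


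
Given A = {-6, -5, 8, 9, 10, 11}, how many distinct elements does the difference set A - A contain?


A - A = {a - a' : a, a' ∈ A}; |A| = 6.
Bounds: 2|A|-1 ≤ |A - A| ≤ |A|² - |A| + 1, i.e. 11 ≤ |A - A| ≤ 31.
Note: 0 ∈ A - A always (from a - a). The set is symmetric: if d ∈ A - A then -d ∈ A - A.
Enumerate nonzero differences d = a - a' with a > a' (then include -d):
Positive differences: {1, 2, 3, 13, 14, 15, 16, 17}
Full difference set: {0} ∪ (positive diffs) ∪ (negative diffs).
|A - A| = 1 + 2·8 = 17 (matches direct enumeration: 17).

|A - A| = 17


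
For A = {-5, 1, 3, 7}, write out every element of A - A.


A - A = {a - a' : a, a' ∈ A}.
Compute a - a' for each ordered pair (a, a'):
a = -5: -5--5=0, -5-1=-6, -5-3=-8, -5-7=-12
a = 1: 1--5=6, 1-1=0, 1-3=-2, 1-7=-6
a = 3: 3--5=8, 3-1=2, 3-3=0, 3-7=-4
a = 7: 7--5=12, 7-1=6, 7-3=4, 7-7=0
Collecting distinct values (and noting 0 appears from a-a):
A - A = {-12, -8, -6, -4, -2, 0, 2, 4, 6, 8, 12}
|A - A| = 11

A - A = {-12, -8, -6, -4, -2, 0, 2, 4, 6, 8, 12}


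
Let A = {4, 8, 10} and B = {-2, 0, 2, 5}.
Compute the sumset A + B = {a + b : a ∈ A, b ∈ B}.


A + B = {a + b : a ∈ A, b ∈ B}.
Enumerate all |A|·|B| = 3·4 = 12 pairs (a, b) and collect distinct sums.
a = 4: 4+-2=2, 4+0=4, 4+2=6, 4+5=9
a = 8: 8+-2=6, 8+0=8, 8+2=10, 8+5=13
a = 10: 10+-2=8, 10+0=10, 10+2=12, 10+5=15
Collecting distinct sums: A + B = {2, 4, 6, 8, 9, 10, 12, 13, 15}
|A + B| = 9

A + B = {2, 4, 6, 8, 9, 10, 12, 13, 15}


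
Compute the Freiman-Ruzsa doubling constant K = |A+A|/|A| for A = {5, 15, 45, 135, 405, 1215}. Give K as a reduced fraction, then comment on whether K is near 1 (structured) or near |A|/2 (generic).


|A| = 6.
Compute A + A by enumerating all 36 pairs.
A + A = {10, 20, 30, 50, 60, 90, 140, 150, 180, 270, 410, 420, 450, 540, 810, 1220, 1230, 1260, 1350, 1620, 2430}, so |A + A| = 21.
K = |A + A| / |A| = 21/6 = 7/2 ≈ 3.5000.
Reference: AP of size 6 gives K = 11/6 ≈ 1.8333; a fully generic set of size 6 gives K ≈ 3.5000.

|A| = 6, |A + A| = 21, K = 21/6 = 7/2.


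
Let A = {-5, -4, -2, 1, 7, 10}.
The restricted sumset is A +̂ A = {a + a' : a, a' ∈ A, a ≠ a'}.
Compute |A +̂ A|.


Restricted sumset: A +̂ A = {a + a' : a ∈ A, a' ∈ A, a ≠ a'}.
Equivalently, take A + A and drop any sum 2a that is achievable ONLY as a + a for a ∈ A (i.e. sums representable only with equal summands).
Enumerate pairs (a, a') with a < a' (symmetric, so each unordered pair gives one sum; this covers all a ≠ a'):
  -5 + -4 = -9
  -5 + -2 = -7
  -5 + 1 = -4
  -5 + 7 = 2
  -5 + 10 = 5
  -4 + -2 = -6
  -4 + 1 = -3
  -4 + 7 = 3
  -4 + 10 = 6
  -2 + 1 = -1
  -2 + 7 = 5
  -2 + 10 = 8
  1 + 7 = 8
  1 + 10 = 11
  7 + 10 = 17
Collected distinct sums: {-9, -7, -6, -4, -3, -1, 2, 3, 5, 6, 8, 11, 17}
|A +̂ A| = 13
(Reference bound: |A +̂ A| ≥ 2|A| - 3 for |A| ≥ 2, with |A| = 6 giving ≥ 9.)

|A +̂ A| = 13


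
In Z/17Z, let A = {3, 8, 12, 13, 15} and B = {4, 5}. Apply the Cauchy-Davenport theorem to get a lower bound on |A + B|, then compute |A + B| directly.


Cauchy-Davenport: |A + B| ≥ min(p, |A| + |B| - 1) for A, B nonempty in Z/pZ.
|A| = 5, |B| = 2, p = 17.
CD lower bound = min(17, 5 + 2 - 1) = min(17, 6) = 6.
Compute A + B mod 17 directly:
a = 3: 3+4=7, 3+5=8
a = 8: 8+4=12, 8+5=13
a = 12: 12+4=16, 12+5=0
a = 13: 13+4=0, 13+5=1
a = 15: 15+4=2, 15+5=3
A + B = {0, 1, 2, 3, 7, 8, 12, 13, 16}, so |A + B| = 9.
Verify: 9 ≥ 6? Yes ✓.

CD lower bound = 6, actual |A + B| = 9.


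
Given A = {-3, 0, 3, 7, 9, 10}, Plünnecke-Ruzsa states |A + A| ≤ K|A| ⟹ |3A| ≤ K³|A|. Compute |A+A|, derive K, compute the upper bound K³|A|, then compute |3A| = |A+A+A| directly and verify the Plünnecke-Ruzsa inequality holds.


|A| = 6.
Step 1: Compute A + A by enumerating all 36 pairs.
A + A = {-6, -3, 0, 3, 4, 6, 7, 9, 10, 12, 13, 14, 16, 17, 18, 19, 20}, so |A + A| = 17.
Step 2: Doubling constant K = |A + A|/|A| = 17/6 = 17/6 ≈ 2.8333.
Step 3: Plünnecke-Ruzsa gives |3A| ≤ K³·|A| = (2.8333)³ · 6 ≈ 136.4722.
Step 4: Compute 3A = A + A + A directly by enumerating all triples (a,b,c) ∈ A³; |3A| = 31.
Step 5: Check 31 ≤ 136.4722? Yes ✓.

K = 17/6, Plünnecke-Ruzsa bound K³|A| ≈ 136.4722, |3A| = 31, inequality holds.


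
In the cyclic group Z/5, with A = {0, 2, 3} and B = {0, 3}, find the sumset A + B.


Work in Z/5Z: reduce every sum a + b modulo 5.
Enumerate all 6 pairs:
a = 0: 0+0=0, 0+3=3
a = 2: 2+0=2, 2+3=0
a = 3: 3+0=3, 3+3=1
Distinct residues collected: {0, 1, 2, 3}
|A + B| = 4 (out of 5 total residues).

A + B = {0, 1, 2, 3}


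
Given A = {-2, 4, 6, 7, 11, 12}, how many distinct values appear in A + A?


A + A = {a + a' : a, a' ∈ A}; |A| = 6.
General bounds: 2|A| - 1 ≤ |A + A| ≤ |A|(|A|+1)/2, i.e. 11 ≤ |A + A| ≤ 21.
Lower bound 2|A|-1 is attained iff A is an arithmetic progression.
Enumerate sums a + a' for a ≤ a' (symmetric, so this suffices):
a = -2: -2+-2=-4, -2+4=2, -2+6=4, -2+7=5, -2+11=9, -2+12=10
a = 4: 4+4=8, 4+6=10, 4+7=11, 4+11=15, 4+12=16
a = 6: 6+6=12, 6+7=13, 6+11=17, 6+12=18
a = 7: 7+7=14, 7+11=18, 7+12=19
a = 11: 11+11=22, 11+12=23
a = 12: 12+12=24
Distinct sums: {-4, 2, 4, 5, 8, 9, 10, 11, 12, 13, 14, 15, 16, 17, 18, 19, 22, 23, 24}
|A + A| = 19

|A + A| = 19


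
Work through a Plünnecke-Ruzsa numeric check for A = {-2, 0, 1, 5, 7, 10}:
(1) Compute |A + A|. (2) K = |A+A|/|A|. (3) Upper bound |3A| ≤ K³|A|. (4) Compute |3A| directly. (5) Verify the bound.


|A| = 6.
Step 1: Compute A + A by enumerating all 36 pairs.
A + A = {-4, -2, -1, 0, 1, 2, 3, 5, 6, 7, 8, 10, 11, 12, 14, 15, 17, 20}, so |A + A| = 18.
Step 2: Doubling constant K = |A + A|/|A| = 18/6 = 18/6 ≈ 3.0000.
Step 3: Plünnecke-Ruzsa gives |3A| ≤ K³·|A| = (3.0000)³ · 6 ≈ 162.0000.
Step 4: Compute 3A = A + A + A directly by enumerating all triples (a,b,c) ∈ A³; |3A| = 32.
Step 5: Check 32 ≤ 162.0000? Yes ✓.

K = 18/6, Plünnecke-Ruzsa bound K³|A| ≈ 162.0000, |3A| = 32, inequality holds.


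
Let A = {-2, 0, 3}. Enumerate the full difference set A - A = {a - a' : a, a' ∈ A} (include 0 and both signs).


A - A = {a - a' : a, a' ∈ A}.
Compute a - a' for each ordered pair (a, a'):
a = -2: -2--2=0, -2-0=-2, -2-3=-5
a = 0: 0--2=2, 0-0=0, 0-3=-3
a = 3: 3--2=5, 3-0=3, 3-3=0
Collecting distinct values (and noting 0 appears from a-a):
A - A = {-5, -3, -2, 0, 2, 3, 5}
|A - A| = 7

A - A = {-5, -3, -2, 0, 2, 3, 5}


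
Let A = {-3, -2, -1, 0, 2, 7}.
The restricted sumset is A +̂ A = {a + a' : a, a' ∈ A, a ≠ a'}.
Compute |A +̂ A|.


Restricted sumset: A +̂ A = {a + a' : a ∈ A, a' ∈ A, a ≠ a'}.
Equivalently, take A + A and drop any sum 2a that is achievable ONLY as a + a for a ∈ A (i.e. sums representable only with equal summands).
Enumerate pairs (a, a') with a < a' (symmetric, so each unordered pair gives one sum; this covers all a ≠ a'):
  -3 + -2 = -5
  -3 + -1 = -4
  -3 + 0 = -3
  -3 + 2 = -1
  -3 + 7 = 4
  -2 + -1 = -3
  -2 + 0 = -2
  -2 + 2 = 0
  -2 + 7 = 5
  -1 + 0 = -1
  -1 + 2 = 1
  -1 + 7 = 6
  0 + 2 = 2
  0 + 7 = 7
  2 + 7 = 9
Collected distinct sums: {-5, -4, -3, -2, -1, 0, 1, 2, 4, 5, 6, 7, 9}
|A +̂ A| = 13
(Reference bound: |A +̂ A| ≥ 2|A| - 3 for |A| ≥ 2, with |A| = 6 giving ≥ 9.)

|A +̂ A| = 13


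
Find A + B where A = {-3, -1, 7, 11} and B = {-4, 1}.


A + B = {a + b : a ∈ A, b ∈ B}.
Enumerate all |A|·|B| = 4·2 = 8 pairs (a, b) and collect distinct sums.
a = -3: -3+-4=-7, -3+1=-2
a = -1: -1+-4=-5, -1+1=0
a = 7: 7+-4=3, 7+1=8
a = 11: 11+-4=7, 11+1=12
Collecting distinct sums: A + B = {-7, -5, -2, 0, 3, 7, 8, 12}
|A + B| = 8

A + B = {-7, -5, -2, 0, 3, 7, 8, 12}


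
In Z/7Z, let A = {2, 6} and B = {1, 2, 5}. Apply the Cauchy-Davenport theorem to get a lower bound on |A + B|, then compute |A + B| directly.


Cauchy-Davenport: |A + B| ≥ min(p, |A| + |B| - 1) for A, B nonempty in Z/pZ.
|A| = 2, |B| = 3, p = 7.
CD lower bound = min(7, 2 + 3 - 1) = min(7, 4) = 4.
Compute A + B mod 7 directly:
a = 2: 2+1=3, 2+2=4, 2+5=0
a = 6: 6+1=0, 6+2=1, 6+5=4
A + B = {0, 1, 3, 4}, so |A + B| = 4.
Verify: 4 ≥ 4? Yes ✓.

CD lower bound = 4, actual |A + B| = 4.


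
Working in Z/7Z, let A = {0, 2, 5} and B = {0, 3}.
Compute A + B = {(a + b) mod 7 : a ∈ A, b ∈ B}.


Work in Z/7Z: reduce every sum a + b modulo 7.
Enumerate all 6 pairs:
a = 0: 0+0=0, 0+3=3
a = 2: 2+0=2, 2+3=5
a = 5: 5+0=5, 5+3=1
Distinct residues collected: {0, 1, 2, 3, 5}
|A + B| = 5 (out of 7 total residues).

A + B = {0, 1, 2, 3, 5}


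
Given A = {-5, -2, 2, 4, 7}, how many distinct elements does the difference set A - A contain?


A - A = {a - a' : a, a' ∈ A}; |A| = 5.
Bounds: 2|A|-1 ≤ |A - A| ≤ |A|² - |A| + 1, i.e. 9 ≤ |A - A| ≤ 21.
Note: 0 ∈ A - A always (from a - a). The set is symmetric: if d ∈ A - A then -d ∈ A - A.
Enumerate nonzero differences d = a - a' with a > a' (then include -d):
Positive differences: {2, 3, 4, 5, 6, 7, 9, 12}
Full difference set: {0} ∪ (positive diffs) ∪ (negative diffs).
|A - A| = 1 + 2·8 = 17 (matches direct enumeration: 17).

|A - A| = 17


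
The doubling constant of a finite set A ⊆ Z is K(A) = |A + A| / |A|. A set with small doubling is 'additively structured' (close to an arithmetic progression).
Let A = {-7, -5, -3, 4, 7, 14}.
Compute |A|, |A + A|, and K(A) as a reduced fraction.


|A| = 6.
Compute A + A by enumerating all 36 pairs.
A + A = {-14, -12, -10, -8, -6, -3, -1, 0, 1, 2, 4, 7, 8, 9, 11, 14, 18, 21, 28}, so |A + A| = 19.
K = |A + A| / |A| = 19/6 (already in lowest terms) ≈ 3.1667.
Reference: AP of size 6 gives K = 11/6 ≈ 1.8333; a fully generic set of size 6 gives K ≈ 3.5000.

|A| = 6, |A + A| = 19, K = 19/6.


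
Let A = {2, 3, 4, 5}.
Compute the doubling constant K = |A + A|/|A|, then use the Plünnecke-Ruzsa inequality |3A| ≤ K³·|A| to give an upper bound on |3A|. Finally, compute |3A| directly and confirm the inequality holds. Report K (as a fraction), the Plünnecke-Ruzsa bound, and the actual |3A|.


|A| = 4.
Step 1: Compute A + A by enumerating all 16 pairs.
A + A = {4, 5, 6, 7, 8, 9, 10}, so |A + A| = 7.
Step 2: Doubling constant K = |A + A|/|A| = 7/4 = 7/4 ≈ 1.7500.
Step 3: Plünnecke-Ruzsa gives |3A| ≤ K³·|A| = (1.7500)³ · 4 ≈ 21.4375.
Step 4: Compute 3A = A + A + A directly by enumerating all triples (a,b,c) ∈ A³; |3A| = 10.
Step 5: Check 10 ≤ 21.4375? Yes ✓.

K = 7/4, Plünnecke-Ruzsa bound K³|A| ≈ 21.4375, |3A| = 10, inequality holds.


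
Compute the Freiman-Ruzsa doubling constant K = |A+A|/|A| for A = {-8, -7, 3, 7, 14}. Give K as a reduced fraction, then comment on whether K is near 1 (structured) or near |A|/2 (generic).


|A| = 5.
Compute A + A by enumerating all 25 pairs.
A + A = {-16, -15, -14, -5, -4, -1, 0, 6, 7, 10, 14, 17, 21, 28}, so |A + A| = 14.
K = |A + A| / |A| = 14/5 (already in lowest terms) ≈ 2.8000.
Reference: AP of size 5 gives K = 9/5 ≈ 1.8000; a fully generic set of size 5 gives K ≈ 3.0000.

|A| = 5, |A + A| = 14, K = 14/5.


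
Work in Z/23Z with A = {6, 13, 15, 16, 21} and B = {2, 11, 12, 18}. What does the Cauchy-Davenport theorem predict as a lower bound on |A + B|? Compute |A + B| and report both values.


Cauchy-Davenport: |A + B| ≥ min(p, |A| + |B| - 1) for A, B nonempty in Z/pZ.
|A| = 5, |B| = 4, p = 23.
CD lower bound = min(23, 5 + 4 - 1) = min(23, 8) = 8.
Compute A + B mod 23 directly:
a = 6: 6+2=8, 6+11=17, 6+12=18, 6+18=1
a = 13: 13+2=15, 13+11=1, 13+12=2, 13+18=8
a = 15: 15+2=17, 15+11=3, 15+12=4, 15+18=10
a = 16: 16+2=18, 16+11=4, 16+12=5, 16+18=11
a = 21: 21+2=0, 21+11=9, 21+12=10, 21+18=16
A + B = {0, 1, 2, 3, 4, 5, 8, 9, 10, 11, 15, 16, 17, 18}, so |A + B| = 14.
Verify: 14 ≥ 8? Yes ✓.

CD lower bound = 8, actual |A + B| = 14.


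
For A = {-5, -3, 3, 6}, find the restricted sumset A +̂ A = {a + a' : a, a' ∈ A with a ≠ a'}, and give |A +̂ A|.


Restricted sumset: A +̂ A = {a + a' : a ∈ A, a' ∈ A, a ≠ a'}.
Equivalently, take A + A and drop any sum 2a that is achievable ONLY as a + a for a ∈ A (i.e. sums representable only with equal summands).
Enumerate pairs (a, a') with a < a' (symmetric, so each unordered pair gives one sum; this covers all a ≠ a'):
  -5 + -3 = -8
  -5 + 3 = -2
  -5 + 6 = 1
  -3 + 3 = 0
  -3 + 6 = 3
  3 + 6 = 9
Collected distinct sums: {-8, -2, 0, 1, 3, 9}
|A +̂ A| = 6
(Reference bound: |A +̂ A| ≥ 2|A| - 3 for |A| ≥ 2, with |A| = 4 giving ≥ 5.)

|A +̂ A| = 6


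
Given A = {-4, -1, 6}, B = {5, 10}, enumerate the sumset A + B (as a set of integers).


A + B = {a + b : a ∈ A, b ∈ B}.
Enumerate all |A|·|B| = 3·2 = 6 pairs (a, b) and collect distinct sums.
a = -4: -4+5=1, -4+10=6
a = -1: -1+5=4, -1+10=9
a = 6: 6+5=11, 6+10=16
Collecting distinct sums: A + B = {1, 4, 6, 9, 11, 16}
|A + B| = 6

A + B = {1, 4, 6, 9, 11, 16}


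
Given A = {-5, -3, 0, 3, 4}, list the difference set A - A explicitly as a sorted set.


A - A = {a - a' : a, a' ∈ A}.
Compute a - a' for each ordered pair (a, a'):
a = -5: -5--5=0, -5--3=-2, -5-0=-5, -5-3=-8, -5-4=-9
a = -3: -3--5=2, -3--3=0, -3-0=-3, -3-3=-6, -3-4=-7
a = 0: 0--5=5, 0--3=3, 0-0=0, 0-3=-3, 0-4=-4
a = 3: 3--5=8, 3--3=6, 3-0=3, 3-3=0, 3-4=-1
a = 4: 4--5=9, 4--3=7, 4-0=4, 4-3=1, 4-4=0
Collecting distinct values (and noting 0 appears from a-a):
A - A = {-9, -8, -7, -6, -5, -4, -3, -2, -1, 0, 1, 2, 3, 4, 5, 6, 7, 8, 9}
|A - A| = 19

A - A = {-9, -8, -7, -6, -5, -4, -3, -2, -1, 0, 1, 2, 3, 4, 5, 6, 7, 8, 9}


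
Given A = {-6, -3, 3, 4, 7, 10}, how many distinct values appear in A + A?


A + A = {a + a' : a, a' ∈ A}; |A| = 6.
General bounds: 2|A| - 1 ≤ |A + A| ≤ |A|(|A|+1)/2, i.e. 11 ≤ |A + A| ≤ 21.
Lower bound 2|A|-1 is attained iff A is an arithmetic progression.
Enumerate sums a + a' for a ≤ a' (symmetric, so this suffices):
a = -6: -6+-6=-12, -6+-3=-9, -6+3=-3, -6+4=-2, -6+7=1, -6+10=4
a = -3: -3+-3=-6, -3+3=0, -3+4=1, -3+7=4, -3+10=7
a = 3: 3+3=6, 3+4=7, 3+7=10, 3+10=13
a = 4: 4+4=8, 4+7=11, 4+10=14
a = 7: 7+7=14, 7+10=17
a = 10: 10+10=20
Distinct sums: {-12, -9, -6, -3, -2, 0, 1, 4, 6, 7, 8, 10, 11, 13, 14, 17, 20}
|A + A| = 17

|A + A| = 17


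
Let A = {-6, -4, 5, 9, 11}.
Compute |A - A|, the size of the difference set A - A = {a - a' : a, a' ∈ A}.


A - A = {a - a' : a, a' ∈ A}; |A| = 5.
Bounds: 2|A|-1 ≤ |A - A| ≤ |A|² - |A| + 1, i.e. 9 ≤ |A - A| ≤ 21.
Note: 0 ∈ A - A always (from a - a). The set is symmetric: if d ∈ A - A then -d ∈ A - A.
Enumerate nonzero differences d = a - a' with a > a' (then include -d):
Positive differences: {2, 4, 6, 9, 11, 13, 15, 17}
Full difference set: {0} ∪ (positive diffs) ∪ (negative diffs).
|A - A| = 1 + 2·8 = 17 (matches direct enumeration: 17).

|A - A| = 17


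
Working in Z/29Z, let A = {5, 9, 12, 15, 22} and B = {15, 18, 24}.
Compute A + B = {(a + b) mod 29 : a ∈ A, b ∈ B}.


Work in Z/29Z: reduce every sum a + b modulo 29.
Enumerate all 15 pairs:
a = 5: 5+15=20, 5+18=23, 5+24=0
a = 9: 9+15=24, 9+18=27, 9+24=4
a = 12: 12+15=27, 12+18=1, 12+24=7
a = 15: 15+15=1, 15+18=4, 15+24=10
a = 22: 22+15=8, 22+18=11, 22+24=17
Distinct residues collected: {0, 1, 4, 7, 8, 10, 11, 17, 20, 23, 24, 27}
|A + B| = 12 (out of 29 total residues).

A + B = {0, 1, 4, 7, 8, 10, 11, 17, 20, 23, 24, 27}


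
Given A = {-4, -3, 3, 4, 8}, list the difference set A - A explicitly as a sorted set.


A - A = {a - a' : a, a' ∈ A}.
Compute a - a' for each ordered pair (a, a'):
a = -4: -4--4=0, -4--3=-1, -4-3=-7, -4-4=-8, -4-8=-12
a = -3: -3--4=1, -3--3=0, -3-3=-6, -3-4=-7, -3-8=-11
a = 3: 3--4=7, 3--3=6, 3-3=0, 3-4=-1, 3-8=-5
a = 4: 4--4=8, 4--3=7, 4-3=1, 4-4=0, 4-8=-4
a = 8: 8--4=12, 8--3=11, 8-3=5, 8-4=4, 8-8=0
Collecting distinct values (and noting 0 appears from a-a):
A - A = {-12, -11, -8, -7, -6, -5, -4, -1, 0, 1, 4, 5, 6, 7, 8, 11, 12}
|A - A| = 17

A - A = {-12, -11, -8, -7, -6, -5, -4, -1, 0, 1, 4, 5, 6, 7, 8, 11, 12}


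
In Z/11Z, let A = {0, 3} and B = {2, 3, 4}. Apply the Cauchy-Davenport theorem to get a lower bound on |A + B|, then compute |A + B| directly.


Cauchy-Davenport: |A + B| ≥ min(p, |A| + |B| - 1) for A, B nonempty in Z/pZ.
|A| = 2, |B| = 3, p = 11.
CD lower bound = min(11, 2 + 3 - 1) = min(11, 4) = 4.
Compute A + B mod 11 directly:
a = 0: 0+2=2, 0+3=3, 0+4=4
a = 3: 3+2=5, 3+3=6, 3+4=7
A + B = {2, 3, 4, 5, 6, 7}, so |A + B| = 6.
Verify: 6 ≥ 4? Yes ✓.

CD lower bound = 4, actual |A + B| = 6.


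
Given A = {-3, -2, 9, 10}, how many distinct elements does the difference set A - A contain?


A - A = {a - a' : a, a' ∈ A}; |A| = 4.
Bounds: 2|A|-1 ≤ |A - A| ≤ |A|² - |A| + 1, i.e. 7 ≤ |A - A| ≤ 13.
Note: 0 ∈ A - A always (from a - a). The set is symmetric: if d ∈ A - A then -d ∈ A - A.
Enumerate nonzero differences d = a - a' with a > a' (then include -d):
Positive differences: {1, 11, 12, 13}
Full difference set: {0} ∪ (positive diffs) ∪ (negative diffs).
|A - A| = 1 + 2·4 = 9 (matches direct enumeration: 9).

|A - A| = 9


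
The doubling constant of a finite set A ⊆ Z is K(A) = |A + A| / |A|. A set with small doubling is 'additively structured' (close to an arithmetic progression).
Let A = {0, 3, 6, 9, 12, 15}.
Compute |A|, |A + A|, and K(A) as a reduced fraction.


|A| = 6.
Compute A + A by enumerating all 36 pairs.
A + A = {0, 3, 6, 9, 12, 15, 18, 21, 24, 27, 30}, so |A + A| = 11.
K = |A + A| / |A| = 11/6 (already in lowest terms) ≈ 1.8333.
Reference: AP of size 6 gives K = 11/6 ≈ 1.8333; a fully generic set of size 6 gives K ≈ 3.5000.

|A| = 6, |A + A| = 11, K = 11/6.


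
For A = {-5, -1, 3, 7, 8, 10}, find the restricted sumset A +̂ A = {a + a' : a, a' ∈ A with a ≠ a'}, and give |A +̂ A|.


Restricted sumset: A +̂ A = {a + a' : a ∈ A, a' ∈ A, a ≠ a'}.
Equivalently, take A + A and drop any sum 2a that is achievable ONLY as a + a for a ∈ A (i.e. sums representable only with equal summands).
Enumerate pairs (a, a') with a < a' (symmetric, so each unordered pair gives one sum; this covers all a ≠ a'):
  -5 + -1 = -6
  -5 + 3 = -2
  -5 + 7 = 2
  -5 + 8 = 3
  -5 + 10 = 5
  -1 + 3 = 2
  -1 + 7 = 6
  -1 + 8 = 7
  -1 + 10 = 9
  3 + 7 = 10
  3 + 8 = 11
  3 + 10 = 13
  7 + 8 = 15
  7 + 10 = 17
  8 + 10 = 18
Collected distinct sums: {-6, -2, 2, 3, 5, 6, 7, 9, 10, 11, 13, 15, 17, 18}
|A +̂ A| = 14
(Reference bound: |A +̂ A| ≥ 2|A| - 3 for |A| ≥ 2, with |A| = 6 giving ≥ 9.)

|A +̂ A| = 14


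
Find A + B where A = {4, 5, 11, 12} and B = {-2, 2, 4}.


A + B = {a + b : a ∈ A, b ∈ B}.
Enumerate all |A|·|B| = 4·3 = 12 pairs (a, b) and collect distinct sums.
a = 4: 4+-2=2, 4+2=6, 4+4=8
a = 5: 5+-2=3, 5+2=7, 5+4=9
a = 11: 11+-2=9, 11+2=13, 11+4=15
a = 12: 12+-2=10, 12+2=14, 12+4=16
Collecting distinct sums: A + B = {2, 3, 6, 7, 8, 9, 10, 13, 14, 15, 16}
|A + B| = 11

A + B = {2, 3, 6, 7, 8, 9, 10, 13, 14, 15, 16}


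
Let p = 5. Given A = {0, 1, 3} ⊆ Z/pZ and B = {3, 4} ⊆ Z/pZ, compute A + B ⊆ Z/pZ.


Work in Z/5Z: reduce every sum a + b modulo 5.
Enumerate all 6 pairs:
a = 0: 0+3=3, 0+4=4
a = 1: 1+3=4, 1+4=0
a = 3: 3+3=1, 3+4=2
Distinct residues collected: {0, 1, 2, 3, 4}
|A + B| = 5 (out of 5 total residues).

A + B = {0, 1, 2, 3, 4}


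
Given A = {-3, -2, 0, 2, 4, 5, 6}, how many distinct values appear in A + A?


A + A = {a + a' : a, a' ∈ A}; |A| = 7.
General bounds: 2|A| - 1 ≤ |A + A| ≤ |A|(|A|+1)/2, i.e. 13 ≤ |A + A| ≤ 28.
Lower bound 2|A|-1 is attained iff A is an arithmetic progression.
Enumerate sums a + a' for a ≤ a' (symmetric, so this suffices):
a = -3: -3+-3=-6, -3+-2=-5, -3+0=-3, -3+2=-1, -3+4=1, -3+5=2, -3+6=3
a = -2: -2+-2=-4, -2+0=-2, -2+2=0, -2+4=2, -2+5=3, -2+6=4
a = 0: 0+0=0, 0+2=2, 0+4=4, 0+5=5, 0+6=6
a = 2: 2+2=4, 2+4=6, 2+5=7, 2+6=8
a = 4: 4+4=8, 4+5=9, 4+6=10
a = 5: 5+5=10, 5+6=11
a = 6: 6+6=12
Distinct sums: {-6, -5, -4, -3, -2, -1, 0, 1, 2, 3, 4, 5, 6, 7, 8, 9, 10, 11, 12}
|A + A| = 19

|A + A| = 19


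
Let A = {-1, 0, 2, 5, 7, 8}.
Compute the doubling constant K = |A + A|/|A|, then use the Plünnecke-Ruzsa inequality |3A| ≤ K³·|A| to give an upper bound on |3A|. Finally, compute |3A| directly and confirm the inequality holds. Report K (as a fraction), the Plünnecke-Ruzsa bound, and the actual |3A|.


|A| = 6.
Step 1: Compute A + A by enumerating all 36 pairs.
A + A = {-2, -1, 0, 1, 2, 4, 5, 6, 7, 8, 9, 10, 12, 13, 14, 15, 16}, so |A + A| = 17.
Step 2: Doubling constant K = |A + A|/|A| = 17/6 = 17/6 ≈ 2.8333.
Step 3: Plünnecke-Ruzsa gives |3A| ≤ K³·|A| = (2.8333)³ · 6 ≈ 136.4722.
Step 4: Compute 3A = A + A + A directly by enumerating all triples (a,b,c) ∈ A³; |3A| = 28.
Step 5: Check 28 ≤ 136.4722? Yes ✓.

K = 17/6, Plünnecke-Ruzsa bound K³|A| ≈ 136.4722, |3A| = 28, inequality holds.


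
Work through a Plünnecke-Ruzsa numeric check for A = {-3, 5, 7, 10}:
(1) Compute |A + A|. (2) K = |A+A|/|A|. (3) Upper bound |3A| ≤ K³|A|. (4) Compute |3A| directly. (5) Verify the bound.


|A| = 4.
Step 1: Compute A + A by enumerating all 16 pairs.
A + A = {-6, 2, 4, 7, 10, 12, 14, 15, 17, 20}, so |A + A| = 10.
Step 2: Doubling constant K = |A + A|/|A| = 10/4 = 10/4 ≈ 2.5000.
Step 3: Plünnecke-Ruzsa gives |3A| ≤ K³·|A| = (2.5000)³ · 4 ≈ 62.5000.
Step 4: Compute 3A = A + A + A directly by enumerating all triples (a,b,c) ∈ A³; |3A| = 19.
Step 5: Check 19 ≤ 62.5000? Yes ✓.

K = 10/4, Plünnecke-Ruzsa bound K³|A| ≈ 62.5000, |3A| = 19, inequality holds.


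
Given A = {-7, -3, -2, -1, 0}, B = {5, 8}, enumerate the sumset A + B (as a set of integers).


A + B = {a + b : a ∈ A, b ∈ B}.
Enumerate all |A|·|B| = 5·2 = 10 pairs (a, b) and collect distinct sums.
a = -7: -7+5=-2, -7+8=1
a = -3: -3+5=2, -3+8=5
a = -2: -2+5=3, -2+8=6
a = -1: -1+5=4, -1+8=7
a = 0: 0+5=5, 0+8=8
Collecting distinct sums: A + B = {-2, 1, 2, 3, 4, 5, 6, 7, 8}
|A + B| = 9

A + B = {-2, 1, 2, 3, 4, 5, 6, 7, 8}


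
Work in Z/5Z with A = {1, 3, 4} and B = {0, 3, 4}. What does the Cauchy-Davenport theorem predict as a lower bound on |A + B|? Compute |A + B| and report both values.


Cauchy-Davenport: |A + B| ≥ min(p, |A| + |B| - 1) for A, B nonempty in Z/pZ.
|A| = 3, |B| = 3, p = 5.
CD lower bound = min(5, 3 + 3 - 1) = min(5, 5) = 5.
Compute A + B mod 5 directly:
a = 1: 1+0=1, 1+3=4, 1+4=0
a = 3: 3+0=3, 3+3=1, 3+4=2
a = 4: 4+0=4, 4+3=2, 4+4=3
A + B = {0, 1, 2, 3, 4}, so |A + B| = 5.
Verify: 5 ≥ 5? Yes ✓.

CD lower bound = 5, actual |A + B| = 5.


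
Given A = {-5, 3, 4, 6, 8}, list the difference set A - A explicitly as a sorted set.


A - A = {a - a' : a, a' ∈ A}.
Compute a - a' for each ordered pair (a, a'):
a = -5: -5--5=0, -5-3=-8, -5-4=-9, -5-6=-11, -5-8=-13
a = 3: 3--5=8, 3-3=0, 3-4=-1, 3-6=-3, 3-8=-5
a = 4: 4--5=9, 4-3=1, 4-4=0, 4-6=-2, 4-8=-4
a = 6: 6--5=11, 6-3=3, 6-4=2, 6-6=0, 6-8=-2
a = 8: 8--5=13, 8-3=5, 8-4=4, 8-6=2, 8-8=0
Collecting distinct values (and noting 0 appears from a-a):
A - A = {-13, -11, -9, -8, -5, -4, -3, -2, -1, 0, 1, 2, 3, 4, 5, 8, 9, 11, 13}
|A - A| = 19

A - A = {-13, -11, -9, -8, -5, -4, -3, -2, -1, 0, 1, 2, 3, 4, 5, 8, 9, 11, 13}


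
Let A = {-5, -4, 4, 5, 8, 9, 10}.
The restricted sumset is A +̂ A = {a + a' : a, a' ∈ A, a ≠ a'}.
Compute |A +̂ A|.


Restricted sumset: A +̂ A = {a + a' : a ∈ A, a' ∈ A, a ≠ a'}.
Equivalently, take A + A and drop any sum 2a that is achievable ONLY as a + a for a ∈ A (i.e. sums representable only with equal summands).
Enumerate pairs (a, a') with a < a' (symmetric, so each unordered pair gives one sum; this covers all a ≠ a'):
  -5 + -4 = -9
  -5 + 4 = -1
  -5 + 5 = 0
  -5 + 8 = 3
  -5 + 9 = 4
  -5 + 10 = 5
  -4 + 4 = 0
  -4 + 5 = 1
  -4 + 8 = 4
  -4 + 9 = 5
  -4 + 10 = 6
  4 + 5 = 9
  4 + 8 = 12
  4 + 9 = 13
  4 + 10 = 14
  5 + 8 = 13
  5 + 9 = 14
  5 + 10 = 15
  8 + 9 = 17
  8 + 10 = 18
  9 + 10 = 19
Collected distinct sums: {-9, -1, 0, 1, 3, 4, 5, 6, 9, 12, 13, 14, 15, 17, 18, 19}
|A +̂ A| = 16
(Reference bound: |A +̂ A| ≥ 2|A| - 3 for |A| ≥ 2, with |A| = 7 giving ≥ 11.)

|A +̂ A| = 16


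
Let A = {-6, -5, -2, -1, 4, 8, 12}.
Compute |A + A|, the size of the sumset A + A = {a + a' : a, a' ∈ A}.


A + A = {a + a' : a, a' ∈ A}; |A| = 7.
General bounds: 2|A| - 1 ≤ |A + A| ≤ |A|(|A|+1)/2, i.e. 13 ≤ |A + A| ≤ 28.
Lower bound 2|A|-1 is attained iff A is an arithmetic progression.
Enumerate sums a + a' for a ≤ a' (symmetric, so this suffices):
a = -6: -6+-6=-12, -6+-5=-11, -6+-2=-8, -6+-1=-7, -6+4=-2, -6+8=2, -6+12=6
a = -5: -5+-5=-10, -5+-2=-7, -5+-1=-6, -5+4=-1, -5+8=3, -5+12=7
a = -2: -2+-2=-4, -2+-1=-3, -2+4=2, -2+8=6, -2+12=10
a = -1: -1+-1=-2, -1+4=3, -1+8=7, -1+12=11
a = 4: 4+4=8, 4+8=12, 4+12=16
a = 8: 8+8=16, 8+12=20
a = 12: 12+12=24
Distinct sums: {-12, -11, -10, -8, -7, -6, -4, -3, -2, -1, 2, 3, 6, 7, 8, 10, 11, 12, 16, 20, 24}
|A + A| = 21

|A + A| = 21


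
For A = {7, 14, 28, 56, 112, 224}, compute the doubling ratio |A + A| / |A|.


|A| = 6.
Compute A + A by enumerating all 36 pairs.
A + A = {14, 21, 28, 35, 42, 56, 63, 70, 84, 112, 119, 126, 140, 168, 224, 231, 238, 252, 280, 336, 448}, so |A + A| = 21.
K = |A + A| / |A| = 21/6 = 7/2 ≈ 3.5000.
Reference: AP of size 6 gives K = 11/6 ≈ 1.8333; a fully generic set of size 6 gives K ≈ 3.5000.

|A| = 6, |A + A| = 21, K = 21/6 = 7/2.


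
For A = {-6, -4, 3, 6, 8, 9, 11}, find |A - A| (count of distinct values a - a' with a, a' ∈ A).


A - A = {a - a' : a, a' ∈ A}; |A| = 7.
Bounds: 2|A|-1 ≤ |A - A| ≤ |A|² - |A| + 1, i.e. 13 ≤ |A - A| ≤ 43.
Note: 0 ∈ A - A always (from a - a). The set is symmetric: if d ∈ A - A then -d ∈ A - A.
Enumerate nonzero differences d = a - a' with a > a' (then include -d):
Positive differences: {1, 2, 3, 5, 6, 7, 8, 9, 10, 12, 13, 14, 15, 17}
Full difference set: {0} ∪ (positive diffs) ∪ (negative diffs).
|A - A| = 1 + 2·14 = 29 (matches direct enumeration: 29).

|A - A| = 29


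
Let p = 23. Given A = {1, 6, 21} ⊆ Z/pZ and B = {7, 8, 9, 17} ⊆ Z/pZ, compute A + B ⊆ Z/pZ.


Work in Z/23Z: reduce every sum a + b modulo 23.
Enumerate all 12 pairs:
a = 1: 1+7=8, 1+8=9, 1+9=10, 1+17=18
a = 6: 6+7=13, 6+8=14, 6+9=15, 6+17=0
a = 21: 21+7=5, 21+8=6, 21+9=7, 21+17=15
Distinct residues collected: {0, 5, 6, 7, 8, 9, 10, 13, 14, 15, 18}
|A + B| = 11 (out of 23 total residues).

A + B = {0, 5, 6, 7, 8, 9, 10, 13, 14, 15, 18}


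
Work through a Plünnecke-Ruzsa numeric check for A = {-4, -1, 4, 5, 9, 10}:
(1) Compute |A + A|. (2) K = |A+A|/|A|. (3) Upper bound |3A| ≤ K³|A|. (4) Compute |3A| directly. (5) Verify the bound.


|A| = 6.
Step 1: Compute A + A by enumerating all 36 pairs.
A + A = {-8, -5, -2, 0, 1, 3, 4, 5, 6, 8, 9, 10, 13, 14, 15, 18, 19, 20}, so |A + A| = 18.
Step 2: Doubling constant K = |A + A|/|A| = 18/6 = 18/6 ≈ 3.0000.
Step 3: Plünnecke-Ruzsa gives |3A| ≤ K³·|A| = (3.0000)³ · 6 ≈ 162.0000.
Step 4: Compute 3A = A + A + A directly by enumerating all triples (a,b,c) ∈ A³; |3A| = 35.
Step 5: Check 35 ≤ 162.0000? Yes ✓.

K = 18/6, Plünnecke-Ruzsa bound K³|A| ≈ 162.0000, |3A| = 35, inequality holds.


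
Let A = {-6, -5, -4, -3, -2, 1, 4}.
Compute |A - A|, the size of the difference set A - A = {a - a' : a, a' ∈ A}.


A - A = {a - a' : a, a' ∈ A}; |A| = 7.
Bounds: 2|A|-1 ≤ |A - A| ≤ |A|² - |A| + 1, i.e. 13 ≤ |A - A| ≤ 43.
Note: 0 ∈ A - A always (from a - a). The set is symmetric: if d ∈ A - A then -d ∈ A - A.
Enumerate nonzero differences d = a - a' with a > a' (then include -d):
Positive differences: {1, 2, 3, 4, 5, 6, 7, 8, 9, 10}
Full difference set: {0} ∪ (positive diffs) ∪ (negative diffs).
|A - A| = 1 + 2·10 = 21 (matches direct enumeration: 21).

|A - A| = 21


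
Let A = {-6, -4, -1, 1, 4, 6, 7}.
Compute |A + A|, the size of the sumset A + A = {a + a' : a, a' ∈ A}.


A + A = {a + a' : a, a' ∈ A}; |A| = 7.
General bounds: 2|A| - 1 ≤ |A + A| ≤ |A|(|A|+1)/2, i.e. 13 ≤ |A + A| ≤ 28.
Lower bound 2|A|-1 is attained iff A is an arithmetic progression.
Enumerate sums a + a' for a ≤ a' (symmetric, so this suffices):
a = -6: -6+-6=-12, -6+-4=-10, -6+-1=-7, -6+1=-5, -6+4=-2, -6+6=0, -6+7=1
a = -4: -4+-4=-8, -4+-1=-5, -4+1=-3, -4+4=0, -4+6=2, -4+7=3
a = -1: -1+-1=-2, -1+1=0, -1+4=3, -1+6=5, -1+7=6
a = 1: 1+1=2, 1+4=5, 1+6=7, 1+7=8
a = 4: 4+4=8, 4+6=10, 4+7=11
a = 6: 6+6=12, 6+7=13
a = 7: 7+7=14
Distinct sums: {-12, -10, -8, -7, -5, -3, -2, 0, 1, 2, 3, 5, 6, 7, 8, 10, 11, 12, 13, 14}
|A + A| = 20

|A + A| = 20


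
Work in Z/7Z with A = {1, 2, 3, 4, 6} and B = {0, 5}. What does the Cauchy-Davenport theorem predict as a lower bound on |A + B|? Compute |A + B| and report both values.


Cauchy-Davenport: |A + B| ≥ min(p, |A| + |B| - 1) for A, B nonempty in Z/pZ.
|A| = 5, |B| = 2, p = 7.
CD lower bound = min(7, 5 + 2 - 1) = min(7, 6) = 6.
Compute A + B mod 7 directly:
a = 1: 1+0=1, 1+5=6
a = 2: 2+0=2, 2+5=0
a = 3: 3+0=3, 3+5=1
a = 4: 4+0=4, 4+5=2
a = 6: 6+0=6, 6+5=4
A + B = {0, 1, 2, 3, 4, 6}, so |A + B| = 6.
Verify: 6 ≥ 6? Yes ✓.

CD lower bound = 6, actual |A + B| = 6.


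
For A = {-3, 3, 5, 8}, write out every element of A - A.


A - A = {a - a' : a, a' ∈ A}.
Compute a - a' for each ordered pair (a, a'):
a = -3: -3--3=0, -3-3=-6, -3-5=-8, -3-8=-11
a = 3: 3--3=6, 3-3=0, 3-5=-2, 3-8=-5
a = 5: 5--3=8, 5-3=2, 5-5=0, 5-8=-3
a = 8: 8--3=11, 8-3=5, 8-5=3, 8-8=0
Collecting distinct values (and noting 0 appears from a-a):
A - A = {-11, -8, -6, -5, -3, -2, 0, 2, 3, 5, 6, 8, 11}
|A - A| = 13

A - A = {-11, -8, -6, -5, -3, -2, 0, 2, 3, 5, 6, 8, 11}


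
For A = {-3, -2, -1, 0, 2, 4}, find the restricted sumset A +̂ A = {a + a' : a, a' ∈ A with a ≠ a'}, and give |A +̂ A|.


Restricted sumset: A +̂ A = {a + a' : a ∈ A, a' ∈ A, a ≠ a'}.
Equivalently, take A + A and drop any sum 2a that is achievable ONLY as a + a for a ∈ A (i.e. sums representable only with equal summands).
Enumerate pairs (a, a') with a < a' (symmetric, so each unordered pair gives one sum; this covers all a ≠ a'):
  -3 + -2 = -5
  -3 + -1 = -4
  -3 + 0 = -3
  -3 + 2 = -1
  -3 + 4 = 1
  -2 + -1 = -3
  -2 + 0 = -2
  -2 + 2 = 0
  -2 + 4 = 2
  -1 + 0 = -1
  -1 + 2 = 1
  -1 + 4 = 3
  0 + 2 = 2
  0 + 4 = 4
  2 + 4 = 6
Collected distinct sums: {-5, -4, -3, -2, -1, 0, 1, 2, 3, 4, 6}
|A +̂ A| = 11
(Reference bound: |A +̂ A| ≥ 2|A| - 3 for |A| ≥ 2, with |A| = 6 giving ≥ 9.)

|A +̂ A| = 11


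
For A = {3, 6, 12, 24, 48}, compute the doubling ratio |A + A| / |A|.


|A| = 5.
Compute A + A by enumerating all 25 pairs.
A + A = {6, 9, 12, 15, 18, 24, 27, 30, 36, 48, 51, 54, 60, 72, 96}, so |A + A| = 15.
K = |A + A| / |A| = 15/5 = 3/1 ≈ 3.0000.
Reference: AP of size 5 gives K = 9/5 ≈ 1.8000; a fully generic set of size 5 gives K ≈ 3.0000.

|A| = 5, |A + A| = 15, K = 15/5 = 3/1.


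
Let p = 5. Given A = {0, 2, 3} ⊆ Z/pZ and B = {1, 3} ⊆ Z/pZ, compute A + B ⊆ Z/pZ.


Work in Z/5Z: reduce every sum a + b modulo 5.
Enumerate all 6 pairs:
a = 0: 0+1=1, 0+3=3
a = 2: 2+1=3, 2+3=0
a = 3: 3+1=4, 3+3=1
Distinct residues collected: {0, 1, 3, 4}
|A + B| = 4 (out of 5 total residues).

A + B = {0, 1, 3, 4}


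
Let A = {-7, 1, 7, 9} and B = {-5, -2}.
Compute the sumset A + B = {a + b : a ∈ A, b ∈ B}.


A + B = {a + b : a ∈ A, b ∈ B}.
Enumerate all |A|·|B| = 4·2 = 8 pairs (a, b) and collect distinct sums.
a = -7: -7+-5=-12, -7+-2=-9
a = 1: 1+-5=-4, 1+-2=-1
a = 7: 7+-5=2, 7+-2=5
a = 9: 9+-5=4, 9+-2=7
Collecting distinct sums: A + B = {-12, -9, -4, -1, 2, 4, 5, 7}
|A + B| = 8

A + B = {-12, -9, -4, -1, 2, 4, 5, 7}


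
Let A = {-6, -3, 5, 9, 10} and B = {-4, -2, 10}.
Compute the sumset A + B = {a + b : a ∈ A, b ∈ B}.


A + B = {a + b : a ∈ A, b ∈ B}.
Enumerate all |A|·|B| = 5·3 = 15 pairs (a, b) and collect distinct sums.
a = -6: -6+-4=-10, -6+-2=-8, -6+10=4
a = -3: -3+-4=-7, -3+-2=-5, -3+10=7
a = 5: 5+-4=1, 5+-2=3, 5+10=15
a = 9: 9+-4=5, 9+-2=7, 9+10=19
a = 10: 10+-4=6, 10+-2=8, 10+10=20
Collecting distinct sums: A + B = {-10, -8, -7, -5, 1, 3, 4, 5, 6, 7, 8, 15, 19, 20}
|A + B| = 14

A + B = {-10, -8, -7, -5, 1, 3, 4, 5, 6, 7, 8, 15, 19, 20}


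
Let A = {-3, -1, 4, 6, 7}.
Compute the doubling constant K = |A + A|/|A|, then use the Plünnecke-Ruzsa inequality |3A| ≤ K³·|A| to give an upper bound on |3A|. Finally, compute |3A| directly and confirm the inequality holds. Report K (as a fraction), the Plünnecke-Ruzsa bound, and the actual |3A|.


|A| = 5.
Step 1: Compute A + A by enumerating all 25 pairs.
A + A = {-6, -4, -2, 1, 3, 4, 5, 6, 8, 10, 11, 12, 13, 14}, so |A + A| = 14.
Step 2: Doubling constant K = |A + A|/|A| = 14/5 = 14/5 ≈ 2.8000.
Step 3: Plünnecke-Ruzsa gives |3A| ≤ K³·|A| = (2.8000)³ · 5 ≈ 109.7600.
Step 4: Compute 3A = A + A + A directly by enumerating all triples (a,b,c) ∈ A³; |3A| = 26.
Step 5: Check 26 ≤ 109.7600? Yes ✓.

K = 14/5, Plünnecke-Ruzsa bound K³|A| ≈ 109.7600, |3A| = 26, inequality holds.


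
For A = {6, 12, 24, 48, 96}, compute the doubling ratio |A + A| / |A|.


|A| = 5.
Compute A + A by enumerating all 25 pairs.
A + A = {12, 18, 24, 30, 36, 48, 54, 60, 72, 96, 102, 108, 120, 144, 192}, so |A + A| = 15.
K = |A + A| / |A| = 15/5 = 3/1 ≈ 3.0000.
Reference: AP of size 5 gives K = 9/5 ≈ 1.8000; a fully generic set of size 5 gives K ≈ 3.0000.

|A| = 5, |A + A| = 15, K = 15/5 = 3/1.


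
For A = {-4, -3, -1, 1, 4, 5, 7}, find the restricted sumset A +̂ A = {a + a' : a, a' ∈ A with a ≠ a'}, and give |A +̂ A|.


Restricted sumset: A +̂ A = {a + a' : a ∈ A, a' ∈ A, a ≠ a'}.
Equivalently, take A + A and drop any sum 2a that is achievable ONLY as a + a for a ∈ A (i.e. sums representable only with equal summands).
Enumerate pairs (a, a') with a < a' (symmetric, so each unordered pair gives one sum; this covers all a ≠ a'):
  -4 + -3 = -7
  -4 + -1 = -5
  -4 + 1 = -3
  -4 + 4 = 0
  -4 + 5 = 1
  -4 + 7 = 3
  -3 + -1 = -4
  -3 + 1 = -2
  -3 + 4 = 1
  -3 + 5 = 2
  -3 + 7 = 4
  -1 + 1 = 0
  -1 + 4 = 3
  -1 + 5 = 4
  -1 + 7 = 6
  1 + 4 = 5
  1 + 5 = 6
  1 + 7 = 8
  4 + 5 = 9
  4 + 7 = 11
  5 + 7 = 12
Collected distinct sums: {-7, -5, -4, -3, -2, 0, 1, 2, 3, 4, 5, 6, 8, 9, 11, 12}
|A +̂ A| = 16
(Reference bound: |A +̂ A| ≥ 2|A| - 3 for |A| ≥ 2, with |A| = 7 giving ≥ 11.)

|A +̂ A| = 16


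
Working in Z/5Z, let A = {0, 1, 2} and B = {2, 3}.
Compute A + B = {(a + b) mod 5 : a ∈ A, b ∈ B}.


Work in Z/5Z: reduce every sum a + b modulo 5.
Enumerate all 6 pairs:
a = 0: 0+2=2, 0+3=3
a = 1: 1+2=3, 1+3=4
a = 2: 2+2=4, 2+3=0
Distinct residues collected: {0, 2, 3, 4}
|A + B| = 4 (out of 5 total residues).

A + B = {0, 2, 3, 4}


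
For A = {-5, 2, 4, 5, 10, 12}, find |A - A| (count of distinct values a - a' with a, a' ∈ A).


A - A = {a - a' : a, a' ∈ A}; |A| = 6.
Bounds: 2|A|-1 ≤ |A - A| ≤ |A|² - |A| + 1, i.e. 11 ≤ |A - A| ≤ 31.
Note: 0 ∈ A - A always (from a - a). The set is symmetric: if d ∈ A - A then -d ∈ A - A.
Enumerate nonzero differences d = a - a' with a > a' (then include -d):
Positive differences: {1, 2, 3, 5, 6, 7, 8, 9, 10, 15, 17}
Full difference set: {0} ∪ (positive diffs) ∪ (negative diffs).
|A - A| = 1 + 2·11 = 23 (matches direct enumeration: 23).

|A - A| = 23


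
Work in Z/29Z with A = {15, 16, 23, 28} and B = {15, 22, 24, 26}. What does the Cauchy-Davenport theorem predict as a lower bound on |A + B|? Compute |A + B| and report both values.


Cauchy-Davenport: |A + B| ≥ min(p, |A| + |B| - 1) for A, B nonempty in Z/pZ.
|A| = 4, |B| = 4, p = 29.
CD lower bound = min(29, 4 + 4 - 1) = min(29, 7) = 7.
Compute A + B mod 29 directly:
a = 15: 15+15=1, 15+22=8, 15+24=10, 15+26=12
a = 16: 16+15=2, 16+22=9, 16+24=11, 16+26=13
a = 23: 23+15=9, 23+22=16, 23+24=18, 23+26=20
a = 28: 28+15=14, 28+22=21, 28+24=23, 28+26=25
A + B = {1, 2, 8, 9, 10, 11, 12, 13, 14, 16, 18, 20, 21, 23, 25}, so |A + B| = 15.
Verify: 15 ≥ 7? Yes ✓.

CD lower bound = 7, actual |A + B| = 15.


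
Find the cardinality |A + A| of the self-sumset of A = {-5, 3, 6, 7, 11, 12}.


A + A = {a + a' : a, a' ∈ A}; |A| = 6.
General bounds: 2|A| - 1 ≤ |A + A| ≤ |A|(|A|+1)/2, i.e. 11 ≤ |A + A| ≤ 21.
Lower bound 2|A|-1 is attained iff A is an arithmetic progression.
Enumerate sums a + a' for a ≤ a' (symmetric, so this suffices):
a = -5: -5+-5=-10, -5+3=-2, -5+6=1, -5+7=2, -5+11=6, -5+12=7
a = 3: 3+3=6, 3+6=9, 3+7=10, 3+11=14, 3+12=15
a = 6: 6+6=12, 6+7=13, 6+11=17, 6+12=18
a = 7: 7+7=14, 7+11=18, 7+12=19
a = 11: 11+11=22, 11+12=23
a = 12: 12+12=24
Distinct sums: {-10, -2, 1, 2, 6, 7, 9, 10, 12, 13, 14, 15, 17, 18, 19, 22, 23, 24}
|A + A| = 18

|A + A| = 18


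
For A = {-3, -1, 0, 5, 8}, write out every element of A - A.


A - A = {a - a' : a, a' ∈ A}.
Compute a - a' for each ordered pair (a, a'):
a = -3: -3--3=0, -3--1=-2, -3-0=-3, -3-5=-8, -3-8=-11
a = -1: -1--3=2, -1--1=0, -1-0=-1, -1-5=-6, -1-8=-9
a = 0: 0--3=3, 0--1=1, 0-0=0, 0-5=-5, 0-8=-8
a = 5: 5--3=8, 5--1=6, 5-0=5, 5-5=0, 5-8=-3
a = 8: 8--3=11, 8--1=9, 8-0=8, 8-5=3, 8-8=0
Collecting distinct values (and noting 0 appears from a-a):
A - A = {-11, -9, -8, -6, -5, -3, -2, -1, 0, 1, 2, 3, 5, 6, 8, 9, 11}
|A - A| = 17

A - A = {-11, -9, -8, -6, -5, -3, -2, -1, 0, 1, 2, 3, 5, 6, 8, 9, 11}


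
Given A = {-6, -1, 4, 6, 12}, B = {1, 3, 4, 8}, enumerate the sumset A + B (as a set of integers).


A + B = {a + b : a ∈ A, b ∈ B}.
Enumerate all |A|·|B| = 5·4 = 20 pairs (a, b) and collect distinct sums.
a = -6: -6+1=-5, -6+3=-3, -6+4=-2, -6+8=2
a = -1: -1+1=0, -1+3=2, -1+4=3, -1+8=7
a = 4: 4+1=5, 4+3=7, 4+4=8, 4+8=12
a = 6: 6+1=7, 6+3=9, 6+4=10, 6+8=14
a = 12: 12+1=13, 12+3=15, 12+4=16, 12+8=20
Collecting distinct sums: A + B = {-5, -3, -2, 0, 2, 3, 5, 7, 8, 9, 10, 12, 13, 14, 15, 16, 20}
|A + B| = 17

A + B = {-5, -3, -2, 0, 2, 3, 5, 7, 8, 9, 10, 12, 13, 14, 15, 16, 20}


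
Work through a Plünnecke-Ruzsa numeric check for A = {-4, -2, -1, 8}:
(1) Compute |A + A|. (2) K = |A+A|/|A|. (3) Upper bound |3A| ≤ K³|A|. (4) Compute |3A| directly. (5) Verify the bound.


|A| = 4.
Step 1: Compute A + A by enumerating all 16 pairs.
A + A = {-8, -6, -5, -4, -3, -2, 4, 6, 7, 16}, so |A + A| = 10.
Step 2: Doubling constant K = |A + A|/|A| = 10/4 = 10/4 ≈ 2.5000.
Step 3: Plünnecke-Ruzsa gives |3A| ≤ K³·|A| = (2.5000)³ · 4 ≈ 62.5000.
Step 4: Compute 3A = A + A + A directly by enumerating all triples (a,b,c) ∈ A³; |3A| = 19.
Step 5: Check 19 ≤ 62.5000? Yes ✓.

K = 10/4, Plünnecke-Ruzsa bound K³|A| ≈ 62.5000, |3A| = 19, inequality holds.


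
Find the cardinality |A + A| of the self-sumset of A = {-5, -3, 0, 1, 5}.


A + A = {a + a' : a, a' ∈ A}; |A| = 5.
General bounds: 2|A| - 1 ≤ |A + A| ≤ |A|(|A|+1)/2, i.e. 9 ≤ |A + A| ≤ 15.
Lower bound 2|A|-1 is attained iff A is an arithmetic progression.
Enumerate sums a + a' for a ≤ a' (symmetric, so this suffices):
a = -5: -5+-5=-10, -5+-3=-8, -5+0=-5, -5+1=-4, -5+5=0
a = -3: -3+-3=-6, -3+0=-3, -3+1=-2, -3+5=2
a = 0: 0+0=0, 0+1=1, 0+5=5
a = 1: 1+1=2, 1+5=6
a = 5: 5+5=10
Distinct sums: {-10, -8, -6, -5, -4, -3, -2, 0, 1, 2, 5, 6, 10}
|A + A| = 13

|A + A| = 13


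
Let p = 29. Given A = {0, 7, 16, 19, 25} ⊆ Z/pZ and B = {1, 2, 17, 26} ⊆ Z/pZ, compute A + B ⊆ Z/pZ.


Work in Z/29Z: reduce every sum a + b modulo 29.
Enumerate all 20 pairs:
a = 0: 0+1=1, 0+2=2, 0+17=17, 0+26=26
a = 7: 7+1=8, 7+2=9, 7+17=24, 7+26=4
a = 16: 16+1=17, 16+2=18, 16+17=4, 16+26=13
a = 19: 19+1=20, 19+2=21, 19+17=7, 19+26=16
a = 25: 25+1=26, 25+2=27, 25+17=13, 25+26=22
Distinct residues collected: {1, 2, 4, 7, 8, 9, 13, 16, 17, 18, 20, 21, 22, 24, 26, 27}
|A + B| = 16 (out of 29 total residues).

A + B = {1, 2, 4, 7, 8, 9, 13, 16, 17, 18, 20, 21, 22, 24, 26, 27}


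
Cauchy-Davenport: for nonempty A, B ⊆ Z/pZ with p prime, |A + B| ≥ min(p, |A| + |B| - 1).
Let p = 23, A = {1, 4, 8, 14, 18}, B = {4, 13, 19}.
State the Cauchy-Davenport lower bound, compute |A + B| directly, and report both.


Cauchy-Davenport: |A + B| ≥ min(p, |A| + |B| - 1) for A, B nonempty in Z/pZ.
|A| = 5, |B| = 3, p = 23.
CD lower bound = min(23, 5 + 3 - 1) = min(23, 7) = 7.
Compute A + B mod 23 directly:
a = 1: 1+4=5, 1+13=14, 1+19=20
a = 4: 4+4=8, 4+13=17, 4+19=0
a = 8: 8+4=12, 8+13=21, 8+19=4
a = 14: 14+4=18, 14+13=4, 14+19=10
a = 18: 18+4=22, 18+13=8, 18+19=14
A + B = {0, 4, 5, 8, 10, 12, 14, 17, 18, 20, 21, 22}, so |A + B| = 12.
Verify: 12 ≥ 7? Yes ✓.

CD lower bound = 7, actual |A + B| = 12.
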